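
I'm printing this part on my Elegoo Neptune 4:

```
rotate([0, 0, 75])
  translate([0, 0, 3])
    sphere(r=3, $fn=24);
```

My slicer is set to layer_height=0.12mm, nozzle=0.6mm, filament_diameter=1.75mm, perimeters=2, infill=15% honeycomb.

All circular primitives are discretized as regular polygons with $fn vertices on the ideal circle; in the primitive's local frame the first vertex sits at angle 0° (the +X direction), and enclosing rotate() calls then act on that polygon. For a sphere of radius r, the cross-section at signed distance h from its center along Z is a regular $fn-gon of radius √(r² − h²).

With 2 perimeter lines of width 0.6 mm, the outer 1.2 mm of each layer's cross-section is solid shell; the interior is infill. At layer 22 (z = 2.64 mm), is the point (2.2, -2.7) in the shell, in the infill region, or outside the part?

At z = 2.64 mm: the r=3 sphere slices to a regular 24-gon of circumradius 2.978 (√(r²−h²) with h=0.36 from center); (whole slice rotated 75° about Z — lengths, areas and connectivity unchanged). Overall, the cross-section is a single solid region. Undo the 75° rotation: the query point maps to (-2.039, -2.824) in the un-rotated model frame. The nearest boundary edge runs (-2.11, -2.11)→(-1.49, -2.58); distance from the point to it = 0.53 mm. The point is not inside any of the regions above, so it lies outside the cross-section (0.53 mm from the nearest boundary).

outside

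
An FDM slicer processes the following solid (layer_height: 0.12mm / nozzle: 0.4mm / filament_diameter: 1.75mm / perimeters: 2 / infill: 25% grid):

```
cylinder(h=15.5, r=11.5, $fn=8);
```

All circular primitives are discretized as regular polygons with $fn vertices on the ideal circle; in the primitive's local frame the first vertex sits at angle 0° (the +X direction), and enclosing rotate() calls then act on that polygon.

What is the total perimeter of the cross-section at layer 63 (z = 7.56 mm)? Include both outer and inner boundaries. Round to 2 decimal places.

70.41 mm

At z = 7.56 mm: the r=11.5 cylinder gives a regular 8-gon of circumradius 11.5 (constant along its height) (perimeter = 2·8·11.500·sin(180°/8) = 70.41 mm). Overall, the cross-section is a single solid region. Total boundary length (outer) = 70.41 mm.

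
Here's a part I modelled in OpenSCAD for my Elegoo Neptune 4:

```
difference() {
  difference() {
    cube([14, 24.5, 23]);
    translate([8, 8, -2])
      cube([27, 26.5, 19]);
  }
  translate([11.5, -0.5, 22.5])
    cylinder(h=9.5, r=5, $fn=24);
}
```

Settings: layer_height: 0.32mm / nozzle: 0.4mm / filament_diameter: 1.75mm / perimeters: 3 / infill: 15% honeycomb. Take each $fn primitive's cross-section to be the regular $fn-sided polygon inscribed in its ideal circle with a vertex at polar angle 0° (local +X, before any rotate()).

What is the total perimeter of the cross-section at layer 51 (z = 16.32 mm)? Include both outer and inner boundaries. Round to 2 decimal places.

77.00 mm

At z = 16.32 mm: the cube (footprint 14×24.5) is included at this height (perimeter 77.00 mm); the cube at (8, 8) (footprint 27×26.5) is included at this height (perimeter 107.00 mm); Taking the first minus the rest: starting from the 14×24.5 cube, the 27×26.5 cube at (8, 8) partially overlaps it — only the 99.00 mm² overlap (of its 715.50 mm²) is removed, clipping the outline — boundary = 77.00 mm; the cylinder at (11.5, -0.5) is absent (z outside [22.5, 32]); After the difference (first − rest): none of the subtracted shapes is present at this height, so that combined region is unchanged — boundary = 77.00 mm. Overall, the cross-section is a single solid region. Total boundary length (outer) = 77.00 mm.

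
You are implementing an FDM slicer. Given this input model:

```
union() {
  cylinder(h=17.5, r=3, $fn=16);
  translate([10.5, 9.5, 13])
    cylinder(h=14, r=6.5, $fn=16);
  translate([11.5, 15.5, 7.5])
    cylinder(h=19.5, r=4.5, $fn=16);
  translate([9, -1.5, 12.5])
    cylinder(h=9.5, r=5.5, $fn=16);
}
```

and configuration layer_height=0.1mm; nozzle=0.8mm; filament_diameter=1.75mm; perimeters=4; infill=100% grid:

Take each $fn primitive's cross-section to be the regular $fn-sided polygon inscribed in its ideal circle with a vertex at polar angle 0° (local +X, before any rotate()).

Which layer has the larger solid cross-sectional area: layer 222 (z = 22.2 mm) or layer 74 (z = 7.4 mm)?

Layer 222 (z = 22.2): the cylinder does not reach this height (z outside [0, 17.5]); the r=6.5 cylinder at (10.5, 9.5) gives a regular 16-gon of circumradius 6.5 (constant along its height) (area = (16/2)·6.500²·sin(360°/16) = 129.35 mm²); the cylinder at (11.5, 15.5): section is a regular 16-gon, circumradius r=4.5 (area = (16/2)·4.500²·sin(360°/16) = 61.99 mm²); the cylinder at (9, -1.5) does not reach this height (z outside [12.5, 22]); Combining (union): the regions partially overlap — summed areas 191.34 mm² minus the doubly-counted overlap 29.21 mm² gives 162.13 mm² — area = 162.13 mm². So its area = 162.13 mm². Layer 74 (z = 7.4): the r=3 cylinder gives a regular 16-gon of circumradius 3 (constant along its height) (area = (16/2)·3.000²·sin(360°/16) = 27.55 mm²); the cylinder at (10.5, 9.5) is absent (z outside [13, 27]); the cylinder at (11.5, 15.5) does not reach this height (z outside [7.5, 27]); the cylinder at (9, -1.5) is not intersected at this z (z outside [12.5, 22]); Merging all regions: only the r=3 cylinder is present, so the union is just that shape — area = 27.55 mm². So its area = 27.55 mm². Layer 222 is larger (162.13 vs 27.55 mm²).

layer 222 (z = 22.2 mm)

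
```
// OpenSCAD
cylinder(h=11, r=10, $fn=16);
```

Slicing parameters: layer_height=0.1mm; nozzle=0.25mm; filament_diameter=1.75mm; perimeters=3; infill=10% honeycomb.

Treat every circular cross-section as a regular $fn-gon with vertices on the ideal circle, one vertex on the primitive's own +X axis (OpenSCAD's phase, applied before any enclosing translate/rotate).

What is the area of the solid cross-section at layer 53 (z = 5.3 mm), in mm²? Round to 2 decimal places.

At z = 5.3 mm: the r=10 cylinder contributes a regular 16-gon of circumradius 10 (area = (16/2)·10.000²·sin(360°/16) = 306.15 mm²). Overall, the cross-section is a single solid region. Net area = 306.15 mm².

306.15 mm²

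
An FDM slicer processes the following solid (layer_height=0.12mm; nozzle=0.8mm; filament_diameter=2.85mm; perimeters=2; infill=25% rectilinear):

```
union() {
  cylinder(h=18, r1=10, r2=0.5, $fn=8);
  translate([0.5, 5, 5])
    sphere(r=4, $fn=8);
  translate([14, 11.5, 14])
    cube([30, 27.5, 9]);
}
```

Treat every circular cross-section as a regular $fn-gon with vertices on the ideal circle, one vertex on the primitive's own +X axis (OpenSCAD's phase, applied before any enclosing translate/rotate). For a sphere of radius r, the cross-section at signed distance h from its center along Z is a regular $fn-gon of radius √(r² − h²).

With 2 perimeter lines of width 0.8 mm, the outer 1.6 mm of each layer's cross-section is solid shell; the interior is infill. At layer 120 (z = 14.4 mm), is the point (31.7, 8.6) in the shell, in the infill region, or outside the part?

At z = 14.4 mm: the cone contributes a regular 8-gon of circumradius 2.400 (interpolated between r1=10 and r2=0.5 at t=0.800); the sphere at (0.5, 5) is absent (|z−center|=9.400 > r=4); the 30×27.5 cube at (14, 11.5) contributes its full rectangle; Taking the union: the 2 present regions are separate (no shared area or edge), so areas and boundary lengths simply add and each stays a separate island — 2 connected regions. Overall, the cross-section has 2 separate islands. The nearest boundary edge runs (44.00, 11.50)→(14.00, 11.50); distance from the point to it = 2.90 mm. The point is not inside any of the regions above, so it lies outside the cross-section (2.90 mm from the nearest boundary).

outside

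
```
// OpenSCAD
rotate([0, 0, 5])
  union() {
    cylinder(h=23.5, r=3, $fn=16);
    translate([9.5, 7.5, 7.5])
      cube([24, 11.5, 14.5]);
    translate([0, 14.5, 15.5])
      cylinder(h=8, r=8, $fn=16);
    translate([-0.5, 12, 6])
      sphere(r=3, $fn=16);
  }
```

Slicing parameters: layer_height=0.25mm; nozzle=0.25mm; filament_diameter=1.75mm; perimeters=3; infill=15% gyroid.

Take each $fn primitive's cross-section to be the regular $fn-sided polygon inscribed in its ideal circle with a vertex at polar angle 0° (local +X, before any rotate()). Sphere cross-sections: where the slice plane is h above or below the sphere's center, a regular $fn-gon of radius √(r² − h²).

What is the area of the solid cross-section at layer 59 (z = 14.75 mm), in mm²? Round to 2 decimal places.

303.55 mm²

At z = 14.75 mm: the r=3 cylinder gives a regular 16-gon of circumradius 3 (constant along its height) (area = (16/2)·3.000²·sin(360°/16) = 27.55 mm²); the 24×11.5 cube at (9.5, 7.5) contributes its full rectangle (area 276.00 mm²); the cylinder at (0, 14.5) is not intersected at this z (z outside [15.5, 23.5]); the sphere at (-0.5, 12) does not reach this height (|z−center|=8.750 > r=3); Merging all regions: the 2 present regions are separate (no shared area or edge), so areas and boundary lengths simply add and each stays a separate island — area = 303.55 mm²; (rotated 5° about Z; rotation is an isometry so areas/perimeters/island counts are preserved). Overall, the cross-section has 2 separate islands. Net area = 303.55 mm².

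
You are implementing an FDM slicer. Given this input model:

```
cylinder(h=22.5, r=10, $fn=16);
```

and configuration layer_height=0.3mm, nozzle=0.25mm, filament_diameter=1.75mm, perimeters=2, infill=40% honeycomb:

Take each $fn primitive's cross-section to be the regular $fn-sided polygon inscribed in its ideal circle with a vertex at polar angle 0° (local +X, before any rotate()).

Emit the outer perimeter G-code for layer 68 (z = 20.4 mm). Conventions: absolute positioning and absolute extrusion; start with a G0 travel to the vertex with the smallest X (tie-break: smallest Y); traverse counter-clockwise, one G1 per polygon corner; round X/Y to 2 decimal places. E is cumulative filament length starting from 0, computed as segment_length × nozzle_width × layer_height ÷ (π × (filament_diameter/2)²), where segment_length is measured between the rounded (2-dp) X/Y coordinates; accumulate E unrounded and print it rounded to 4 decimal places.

G0 X-10.00 Y0.00 Z20.40
G1 X-9.24 Y-3.83 E0.1218
G1 X-7.07 Y-7.07 E0.2433
G1 X-3.83 Y-9.24 E0.3649
G1 X0.00 Y-10.00 E0.4867
G1 X3.83 Y-9.24 E0.6084
G1 X7.07 Y-7.07 E0.7300
G1 X9.24 Y-3.83 E0.8516
G1 X10.00 Y0.00 E0.9734
G1 X9.24 Y3.83 E1.0951
G1 X7.07 Y7.07 E1.2167
G1 X3.83 Y9.24 E1.3383
G1 X0.00 Y10.00 E1.4601
G1 X-3.83 Y9.24 E1.5818
G1 X-7.07 Y7.07 E1.7034
G1 X-9.24 Y3.83 E1.8250
G1 X-10.00 Y0.00 E1.9468

At z = 20.4 mm: the r=10 cylinder gives a regular 16-gon of circumradius 10 (constant along its height). The outline is a single polygon with 16 vertices. Extrusion per mm of travel: 0.25 × 0.3 / (π × 0.875²) = 0.031181. Accumulating E over each segment gives final E = 1.9468.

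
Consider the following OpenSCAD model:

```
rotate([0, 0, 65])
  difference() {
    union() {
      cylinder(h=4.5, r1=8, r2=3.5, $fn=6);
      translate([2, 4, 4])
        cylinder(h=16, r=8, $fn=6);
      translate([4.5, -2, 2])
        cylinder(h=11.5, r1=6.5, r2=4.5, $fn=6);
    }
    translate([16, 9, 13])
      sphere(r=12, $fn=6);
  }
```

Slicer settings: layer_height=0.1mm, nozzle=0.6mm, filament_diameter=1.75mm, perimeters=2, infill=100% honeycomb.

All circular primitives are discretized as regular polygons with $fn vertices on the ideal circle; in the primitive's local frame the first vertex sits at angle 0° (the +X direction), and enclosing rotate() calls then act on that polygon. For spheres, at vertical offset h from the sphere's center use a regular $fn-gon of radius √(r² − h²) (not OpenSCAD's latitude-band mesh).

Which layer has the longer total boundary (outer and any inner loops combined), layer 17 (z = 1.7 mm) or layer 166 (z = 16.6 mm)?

layer 166 (z = 16.6 mm)

Layer 17 (z = 1.7): the cone contributes a regular 6-gon of circumradius 6.300 (interpolated between r1=8 and r2=3.5 at t=0.378) (perimeter = 2·6·6.300·sin(180°/6) = 37.80 mm); the cylinder at (2, 4) does not reach this height (z outside [4, 20]); the cone at (4.5, -2) is absent (z outside [2, 13.5]); Combining (union): only the cone is present, so the union is just that shape — boundary = 37.80 mm; the sphere at (16, 9): section is a regular 6-gon, circumradius = √(r²−h²) = √(12²−11.3²) = 4.039 (perimeter = 2·6·4.039·sin(180°/6) = 24.23 mm); Taking the first minus the rest: starting from the result so far, the r=12 sphere at (16, 9) misses the remaining region (no effect) — boundary = 37.80 mm; (rotated 65° about Z; rotation is an isometry so areas/perimeters/island counts are preserved). So its perimeter = 37.80 mm. Layer 166 (z = 16.6): the cone is not intersected at this z (z outside [0, 4.5]); the r=8 cylinder at (2, 4) contributes a regular 6-gon of circumradius 8 (perimeter = 2·6·8.000·sin(180°/6) = 48.00 mm); the cone at (4.5, -2) is absent (z outside [2, 13.5]); Merging all regions: only the r=8 cylinder at (2, 4) is present, so the union is just that shape — boundary = 48.00 mm; the r=12 sphere at (16, 9) contributes a regular 6-gon of circumradius √(12²−3.6²) = 11.447 (perimeter = 2·6·11.447·sin(180°/6) = 68.68 mm); After the difference (first − rest): starting from the result so far, the r=12 sphere at (16, 9) partially overlaps it — only the 18.43 mm² overlap (of its 340.45 mm²) is removed, clipping the outline — boundary = 47.67 mm; (whole slice rotated 65° about Z — lengths, areas and connectivity unchanged). So its perimeter = 47.67 mm. Layer 166 is larger (47.67 vs 37.80 mm).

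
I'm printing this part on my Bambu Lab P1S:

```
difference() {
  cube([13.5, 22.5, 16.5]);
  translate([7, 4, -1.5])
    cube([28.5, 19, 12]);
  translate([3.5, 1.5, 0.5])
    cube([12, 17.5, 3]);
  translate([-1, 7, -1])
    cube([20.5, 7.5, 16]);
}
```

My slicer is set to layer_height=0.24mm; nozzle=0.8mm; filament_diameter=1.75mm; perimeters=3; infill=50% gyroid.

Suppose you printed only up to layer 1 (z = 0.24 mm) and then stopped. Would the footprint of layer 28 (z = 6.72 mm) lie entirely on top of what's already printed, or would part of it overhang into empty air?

Compare the two slices. At z = 0.24: the cube is present — its section is the full 13.5×22.5 rectangle (area 303.75 mm²); the cube at (7, 4) is present — its section is the full 28.5×19 rectangle (area 541.50 mm²); the cube at (3.5, 1.5) is absent (z outside [0.5, 3.5]); the cube at (-1, 7) is present — its section is the full 20.5×7.5 rectangle (area 153.75 mm²); Subtracting the remaining from the first: starting from the 13.5×22.5 cube (303.75 mm²), the 28.5×19 cube at (7, 4) partially overlaps it — only the 120.25 mm² overlap (of its 541.50 mm²) is removed, clipping the outline; the 20.5×7.5 cube at (-1, 7) partially overlaps it — only the 52.50 mm² overlap (of its 153.75 mm²) is removed, clipping the outline — area = 131.00 mm². At z = 6.72: the 13.5×22.5 cube contributes its full rectangle (area 303.75 mm²); the cube at (7, 4) (footprint 28.5×19) is included at this height (area 541.50 mm²); the cube at (3.5, 1.5) is not intersected at this z (z outside [0.5, 3.5]); the cube at (-1, 7) is present — its section is the full 20.5×7.5 rectangle (area 153.75 mm²); Taking the first minus the rest: starting from the 13.5×22.5 cube (303.75 mm²), the 28.5×19 cube at (7, 4) partially overlaps it — only the 120.25 mm² overlap (of its 541.50 mm²) is removed, clipping the outline; the 20.5×7.5 cube at (-1, 7) partially overlaps it — only the 52.50 mm² overlap (of its 153.75 mm²) is removed, clipping the outline — area = 131.00 mm². Checking containment: the cross-section at z = 6.72 is a subset of the cross-section at z = 0.24.

entirely on top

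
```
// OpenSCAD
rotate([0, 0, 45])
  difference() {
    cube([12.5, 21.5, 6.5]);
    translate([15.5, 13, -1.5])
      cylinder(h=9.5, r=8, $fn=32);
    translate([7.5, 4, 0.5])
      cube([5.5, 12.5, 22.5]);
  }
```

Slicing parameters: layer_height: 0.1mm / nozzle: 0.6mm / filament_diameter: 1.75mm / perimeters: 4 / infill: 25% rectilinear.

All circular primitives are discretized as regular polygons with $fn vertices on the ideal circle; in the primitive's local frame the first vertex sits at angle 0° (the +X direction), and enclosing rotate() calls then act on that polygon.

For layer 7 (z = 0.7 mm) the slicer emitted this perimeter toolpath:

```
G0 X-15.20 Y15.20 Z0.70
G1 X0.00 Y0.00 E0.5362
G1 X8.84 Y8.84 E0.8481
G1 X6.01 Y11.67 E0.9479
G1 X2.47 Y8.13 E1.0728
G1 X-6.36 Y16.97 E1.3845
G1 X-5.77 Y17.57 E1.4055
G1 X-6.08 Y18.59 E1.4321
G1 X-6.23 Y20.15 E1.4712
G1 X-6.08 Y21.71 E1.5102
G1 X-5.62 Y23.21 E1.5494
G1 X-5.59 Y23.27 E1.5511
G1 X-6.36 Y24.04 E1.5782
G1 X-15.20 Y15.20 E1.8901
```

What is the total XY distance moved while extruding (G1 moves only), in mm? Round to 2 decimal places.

75.77 mm

Sum the Euclidean lengths of each G1 segment: total = 75.77 mm.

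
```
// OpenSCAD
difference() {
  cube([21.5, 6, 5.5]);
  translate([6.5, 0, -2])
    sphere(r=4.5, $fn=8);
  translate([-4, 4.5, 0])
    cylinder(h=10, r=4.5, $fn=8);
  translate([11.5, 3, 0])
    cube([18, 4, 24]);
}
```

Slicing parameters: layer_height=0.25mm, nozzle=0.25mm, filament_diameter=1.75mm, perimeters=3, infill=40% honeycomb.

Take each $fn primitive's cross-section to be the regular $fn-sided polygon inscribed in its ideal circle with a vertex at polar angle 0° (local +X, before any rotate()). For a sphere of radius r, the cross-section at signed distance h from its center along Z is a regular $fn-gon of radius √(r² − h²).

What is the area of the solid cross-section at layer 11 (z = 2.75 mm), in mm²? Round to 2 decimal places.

At z = 2.75 mm: the 21.5×6 cube contributes its full rectangle (area 129.00 mm²); the sphere at (6.5, 0) does not reach this height (|z−center|=4.750 > r=4.5); the r=4.5 cylinder at (-4, 4.5) contributes a regular 8-gon of circumradius 4.5 (area = (8/2)·4.500²·sin(360°/8) = 57.28 mm²); the cube at (11.5, 3) is present — its section is the full 18×4 rectangle (area 72.00 mm²); After the difference (first − rest): starting from the 21.5×6 cube (129.00 mm²), the r=4.5 cylinder at (-4, 4.5) partially overlaps it — only the 0.60 mm² overlap (of its 57.28 mm²) is removed, clipping the outline; the 18×4 cube at (11.5, 3) partially overlaps it — only the 30.00 mm² overlap (of its 72.00 mm²) is removed, clipping the outline — area = 98.40 mm². Overall, the cross-section is a single solid region. Net area = 98.40 mm².

98.40 mm²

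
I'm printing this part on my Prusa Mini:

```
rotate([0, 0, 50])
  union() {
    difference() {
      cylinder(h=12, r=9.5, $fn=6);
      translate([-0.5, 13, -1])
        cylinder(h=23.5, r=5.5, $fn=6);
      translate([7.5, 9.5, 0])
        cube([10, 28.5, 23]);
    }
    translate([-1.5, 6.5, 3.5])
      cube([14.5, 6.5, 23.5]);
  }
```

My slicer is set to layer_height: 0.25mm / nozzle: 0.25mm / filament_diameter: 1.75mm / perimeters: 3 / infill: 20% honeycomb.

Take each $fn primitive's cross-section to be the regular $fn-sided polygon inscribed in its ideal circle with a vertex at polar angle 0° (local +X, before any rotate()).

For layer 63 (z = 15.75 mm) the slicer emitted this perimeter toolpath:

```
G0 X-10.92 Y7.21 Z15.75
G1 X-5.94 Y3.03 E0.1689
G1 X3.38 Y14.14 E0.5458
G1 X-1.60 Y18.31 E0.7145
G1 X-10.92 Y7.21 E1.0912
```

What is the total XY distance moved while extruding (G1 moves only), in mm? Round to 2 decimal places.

Sum the Euclidean lengths of each G1 segment: total = 41.99 mm.

41.99 mm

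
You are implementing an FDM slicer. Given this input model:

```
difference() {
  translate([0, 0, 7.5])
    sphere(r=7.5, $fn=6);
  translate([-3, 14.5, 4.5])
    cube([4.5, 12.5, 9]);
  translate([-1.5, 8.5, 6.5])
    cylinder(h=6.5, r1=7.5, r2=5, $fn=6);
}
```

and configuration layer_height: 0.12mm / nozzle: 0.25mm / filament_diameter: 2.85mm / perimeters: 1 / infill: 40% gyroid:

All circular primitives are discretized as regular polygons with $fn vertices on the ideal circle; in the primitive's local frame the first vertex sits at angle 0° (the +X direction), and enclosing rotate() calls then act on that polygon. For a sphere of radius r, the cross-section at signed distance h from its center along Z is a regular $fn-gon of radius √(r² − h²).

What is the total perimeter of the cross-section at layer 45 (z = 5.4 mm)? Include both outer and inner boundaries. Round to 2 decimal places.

43.20 mm

At z = 5.4 mm: the sphere: section is a regular 6-gon, circumradius = √(r²−h²) = √(7.5²−2.1²) = 7.200 (perimeter = 2·6·7.200·sin(180°/6) = 43.20 mm); the cube at (-3, 14.5) is present — its section is the full 4.5×12.5 rectangle (perimeter 34.00 mm); the cone at (-1.5, 8.5) is absent (z outside [6.5, 13]); Subtracting the remaining from the first: starting from the r=7.5 sphere, the 4.5×12.5 cube at (-3, 14.5) misses the remaining region (no effect) — boundary = 43.20 mm. Overall, the cross-section is a single solid region. Total boundary length (outer) = 43.20 mm.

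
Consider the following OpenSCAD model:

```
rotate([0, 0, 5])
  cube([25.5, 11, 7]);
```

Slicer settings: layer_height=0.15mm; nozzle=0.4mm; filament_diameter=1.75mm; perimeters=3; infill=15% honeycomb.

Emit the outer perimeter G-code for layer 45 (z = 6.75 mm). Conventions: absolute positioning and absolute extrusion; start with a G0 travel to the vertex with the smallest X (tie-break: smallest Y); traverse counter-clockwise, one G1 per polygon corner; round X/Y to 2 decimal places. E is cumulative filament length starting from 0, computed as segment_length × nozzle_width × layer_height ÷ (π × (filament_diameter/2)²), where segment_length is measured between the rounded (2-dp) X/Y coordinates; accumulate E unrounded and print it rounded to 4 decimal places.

G0 X-0.96 Y10.96 Z6.75
G1 X0.00 Y0.00 E0.2744
G1 X25.40 Y2.22 E0.9105
G1 X24.44 Y13.18 E1.1849
G1 X-0.96 Y10.96 E1.8209

At z = 6.75 mm: the 25.5×11 cube contributes its full rectangle; (rotated 5° about Z; rotation is an isometry so areas/perimeters/island counts are preserved). The outline is a single polygon with 4 vertices. Extrusion per mm of travel: 0.4 × 0.15 / (π × 0.875²) = 0.024945. Accumulating E over each segment gives final E = 1.8209.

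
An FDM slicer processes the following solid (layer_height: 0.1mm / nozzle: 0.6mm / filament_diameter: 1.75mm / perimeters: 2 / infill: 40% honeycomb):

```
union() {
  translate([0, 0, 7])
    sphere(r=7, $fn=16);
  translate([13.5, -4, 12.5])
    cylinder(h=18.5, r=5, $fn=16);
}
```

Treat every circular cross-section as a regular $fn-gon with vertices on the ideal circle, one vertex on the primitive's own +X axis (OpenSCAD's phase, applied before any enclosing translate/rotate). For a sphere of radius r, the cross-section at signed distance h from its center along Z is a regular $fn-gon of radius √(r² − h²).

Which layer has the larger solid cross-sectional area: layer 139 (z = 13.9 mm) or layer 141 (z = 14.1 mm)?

layer 139 (z = 13.9 mm)

Layer 139 (z = 13.9): the r=7 sphere contributes a regular 16-gon of circumradius √(7²−6.9²) = 1.179 (area = (16/2)·1.179²·sin(360°/16) = 4.26 mm²); the r=5 cylinder at (13.5, -4) gives a regular 16-gon of circumradius 5 (constant along its height) (area = (16/2)·5.000²·sin(360°/16) = 76.54 mm²); Combining (union): the 2 present regions are separate (no shared area or edge), so areas and boundary lengths simply add and each stays a separate island — area = 80.79 mm². So its area = 80.79 mm². Layer 141 (z = 14.1): the sphere is not intersected at this z (|z−center|=7.100 > r=7); the r=5 cylinder at (13.5, -4) contributes a regular 16-gon of circumradius 5 (area = (16/2)·5.000²·sin(360°/16) = 76.54 mm²); Merging all regions: only the r=5 cylinder at (13.5, -4) is present, so the union is just that shape — area = 76.54 mm². So its area = 76.54 mm². Layer 139 is larger (80.79 vs 76.54 mm²).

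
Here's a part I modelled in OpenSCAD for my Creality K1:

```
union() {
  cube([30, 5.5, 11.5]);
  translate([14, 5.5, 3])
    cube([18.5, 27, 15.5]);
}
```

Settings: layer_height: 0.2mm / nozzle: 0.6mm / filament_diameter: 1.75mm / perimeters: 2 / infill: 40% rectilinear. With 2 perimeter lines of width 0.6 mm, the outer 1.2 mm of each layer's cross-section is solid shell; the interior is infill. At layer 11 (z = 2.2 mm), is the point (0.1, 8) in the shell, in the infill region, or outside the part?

outside

At z = 2.2 mm: the cube (footprint 30×5.5) is included at this height; the cube at (14, 5.5) does not reach this height (z outside [3, 18.5]); Taking the union: only the 30×5.5 cube is present, so the union is just that shape — 1 connected region. Overall, the cross-section is a single solid region. The nearest boundary edge runs (30.00, 5.50)→(0.00, 5.50); distance from the point to it = 2.50 mm. The point is not inside any of the regions above, so it lies outside the cross-section (2.50 mm from the nearest boundary).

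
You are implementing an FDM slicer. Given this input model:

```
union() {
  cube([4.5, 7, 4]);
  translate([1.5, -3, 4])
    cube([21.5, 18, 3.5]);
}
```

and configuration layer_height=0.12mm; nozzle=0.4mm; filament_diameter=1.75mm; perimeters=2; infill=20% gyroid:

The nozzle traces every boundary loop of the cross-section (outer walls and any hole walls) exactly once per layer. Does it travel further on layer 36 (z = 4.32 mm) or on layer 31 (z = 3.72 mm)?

Layer 36 (z = 4.32): the cube does not reach this height (z outside [0, 4]); the cube at (1.5, -3) (footprint 21.5×18) is included at this height (perimeter 79.00 mm); Combining (union): only the 21.5×18 cube at (1.5, -3) is present, so the union is just that shape — boundary = 79.00 mm. So its perimeter = 79.00 mm. Layer 31 (z = 3.72): the cube (footprint 4.5×7) is included at this height (perimeter 23.00 mm); the cube at (1.5, -3) is not intersected at this z (z outside [4, 7.5]); Combining (union): only the 4.5×7 cube is present, so the union is just that shape — boundary = 23.00 mm. So its perimeter = 23.00 mm. Layer 36 is larger (79.00 vs 23.00 mm).

layer 36 (z = 4.32 mm)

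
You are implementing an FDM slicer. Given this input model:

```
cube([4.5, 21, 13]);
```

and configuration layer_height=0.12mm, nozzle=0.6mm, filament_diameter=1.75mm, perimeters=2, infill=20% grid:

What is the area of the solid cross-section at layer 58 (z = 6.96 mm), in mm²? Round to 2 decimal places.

At z = 6.96 mm: the 4.5×21 cube contributes its full rectangle (area 94.50 mm²). Overall, the cross-section is a single solid region. Net area = 94.50 mm².

94.50 mm²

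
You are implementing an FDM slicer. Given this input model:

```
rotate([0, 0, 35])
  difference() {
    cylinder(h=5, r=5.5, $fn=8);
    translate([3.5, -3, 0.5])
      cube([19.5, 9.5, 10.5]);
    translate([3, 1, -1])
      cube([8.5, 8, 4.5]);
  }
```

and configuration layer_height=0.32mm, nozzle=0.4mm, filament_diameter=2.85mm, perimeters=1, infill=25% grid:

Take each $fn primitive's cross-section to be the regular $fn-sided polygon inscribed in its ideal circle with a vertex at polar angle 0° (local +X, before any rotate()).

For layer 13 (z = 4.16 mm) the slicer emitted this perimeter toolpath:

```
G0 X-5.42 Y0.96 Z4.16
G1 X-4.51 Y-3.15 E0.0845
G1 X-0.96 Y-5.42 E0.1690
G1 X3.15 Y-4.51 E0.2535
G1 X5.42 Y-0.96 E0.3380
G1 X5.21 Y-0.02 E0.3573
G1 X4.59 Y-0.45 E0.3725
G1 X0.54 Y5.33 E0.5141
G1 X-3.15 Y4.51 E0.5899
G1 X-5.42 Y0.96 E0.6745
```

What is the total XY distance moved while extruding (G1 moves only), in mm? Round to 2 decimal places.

Sum the Euclidean lengths of each G1 segment: total = 33.62 mm.

33.62 mm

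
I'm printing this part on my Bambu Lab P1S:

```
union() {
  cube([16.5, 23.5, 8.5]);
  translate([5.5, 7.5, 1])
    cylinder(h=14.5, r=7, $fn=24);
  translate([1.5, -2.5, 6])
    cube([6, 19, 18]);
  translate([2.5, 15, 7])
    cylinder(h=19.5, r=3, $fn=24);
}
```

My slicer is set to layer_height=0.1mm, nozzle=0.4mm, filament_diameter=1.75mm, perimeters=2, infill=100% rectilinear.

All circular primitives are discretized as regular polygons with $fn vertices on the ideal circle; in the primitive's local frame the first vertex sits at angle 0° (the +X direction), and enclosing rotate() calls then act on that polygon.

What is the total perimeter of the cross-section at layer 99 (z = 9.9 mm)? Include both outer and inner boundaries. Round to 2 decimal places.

59.27 mm

At z = 9.9 mm: the cube does not reach this height (z outside [0, 8.5]); the cylinder at (5.5, 7.5): section is a regular 24-gon, circumradius r=7 (perimeter = 2·24·7.000·sin(180°/24) = 43.86 mm); the 6×19 cube at (1.5, -2.5) contributes its full rectangle (perimeter 50.00 mm); the r=3 cylinder at (2.5, 15) contributes a regular 24-gon of circumradius 3 (perimeter = 2·24·3.000·sin(180°/24) = 18.80 mm); Taking the union: the regions partially overlap (shared area 96.00 mm²), so the edge portions inside another operand are dropped and the merged outline is re-measured after clipping — boundary = 59.27 mm. Overall, the cross-section is a single solid region. Total boundary length (outer) = 59.27 mm.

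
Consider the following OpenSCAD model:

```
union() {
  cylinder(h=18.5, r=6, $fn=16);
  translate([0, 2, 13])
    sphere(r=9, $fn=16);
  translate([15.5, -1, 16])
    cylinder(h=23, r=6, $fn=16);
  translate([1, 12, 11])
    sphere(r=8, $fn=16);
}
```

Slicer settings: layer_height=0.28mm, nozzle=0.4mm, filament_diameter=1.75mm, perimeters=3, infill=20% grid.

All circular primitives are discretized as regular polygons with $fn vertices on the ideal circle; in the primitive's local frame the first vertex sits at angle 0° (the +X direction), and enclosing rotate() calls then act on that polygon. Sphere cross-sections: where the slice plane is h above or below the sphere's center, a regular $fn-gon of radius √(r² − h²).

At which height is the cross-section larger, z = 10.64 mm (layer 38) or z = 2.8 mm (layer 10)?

layer 38 (z = 10.64 mm)

Layer 38 (z = 10.64): the r=6 cylinder gives a regular 16-gon of circumradius 6 (constant along its height) (area = (16/2)·6.000²·sin(360°/16) = 110.21 mm²); the r=9 sphere at (0, 2) slices to a regular 16-gon of circumradius 8.685 (√(r²−h²) with h=2.36 from center) (area = (16/2)·8.685²·sin(360°/16) = 230.93 mm²); the cylinder at (15.5, -1) is absent (z outside [16, 39]); the r=8 sphere at (1, 12) slices to a regular 16-gon of circumradius 7.992 (√(r²−h²) with h=0.36 from center) (area = (16/2)·7.992²·sin(360°/16) = 195.54 mm²); Taking the union: the regions partially overlap — summed areas 536.68 mm² minus the doubly-counted overlap 168.47 mm² gives 368.20 mm² — area = 368.20 mm². So its area = 368.20 mm². Layer 10 (z = 2.8): the r=6 cylinder gives a regular 16-gon of circumradius 6 (constant along its height) (area = (16/2)·6.000²·sin(360°/16) = 110.21 mm²); the sphere at (0, 2) is not intersected at this z (|z−center|=10.200 > r=9); the cylinder at (15.5, -1) is not intersected at this z (z outside [16, 39]); the sphere at (1, 12) is not intersected at this z (|z−center|=8.200 > r=8); Merging all regions: only the r=6 cylinder is present, so the union is just that shape — area = 110.21 mm². So its area = 110.21 mm². Layer 38 is larger (368.20 vs 110.21 mm²).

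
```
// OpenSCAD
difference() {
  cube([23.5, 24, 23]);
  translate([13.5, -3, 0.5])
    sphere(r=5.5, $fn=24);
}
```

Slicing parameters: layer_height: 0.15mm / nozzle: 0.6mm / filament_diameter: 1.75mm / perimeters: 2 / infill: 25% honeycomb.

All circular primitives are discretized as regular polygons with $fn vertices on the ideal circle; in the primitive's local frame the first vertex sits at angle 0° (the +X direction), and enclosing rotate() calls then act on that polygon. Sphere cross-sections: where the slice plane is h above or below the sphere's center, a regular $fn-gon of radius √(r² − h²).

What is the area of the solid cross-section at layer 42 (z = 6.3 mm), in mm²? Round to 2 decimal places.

At z = 6.3 mm: the cube (footprint 23.5×24) is included at this height (area 564.00 mm²); the sphere at (13.5, -3) is not intersected at this z (|z−center|=5.800 > r=5.5); Subtracting the remaining from the first: none of the subtracted shapes is present at this height, so the 23.5×24 cube is unchanged — area = 564.00 mm². Overall, the cross-section is a single solid region. Net area = 564.00 mm².

564.00 mm²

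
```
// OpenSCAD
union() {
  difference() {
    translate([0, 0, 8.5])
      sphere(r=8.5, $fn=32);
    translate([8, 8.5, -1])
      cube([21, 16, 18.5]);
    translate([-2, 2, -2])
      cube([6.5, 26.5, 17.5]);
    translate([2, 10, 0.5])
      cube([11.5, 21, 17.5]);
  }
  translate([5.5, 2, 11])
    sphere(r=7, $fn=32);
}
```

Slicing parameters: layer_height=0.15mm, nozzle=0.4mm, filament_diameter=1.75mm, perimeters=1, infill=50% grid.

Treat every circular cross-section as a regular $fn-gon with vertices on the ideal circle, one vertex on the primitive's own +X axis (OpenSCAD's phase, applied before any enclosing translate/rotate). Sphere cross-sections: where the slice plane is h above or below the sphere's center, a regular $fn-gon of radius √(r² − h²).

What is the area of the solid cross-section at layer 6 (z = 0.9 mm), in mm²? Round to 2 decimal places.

At z = 0.9 mm: the r=8.5 sphere slices to a regular 32-gon of circumradius 3.807 (√(r²−h²) with h=7.6 from center) (area = (32/2)·3.807²·sin(360°/32) = 45.23 mm²); the 21×16 cube at (8, 8.5) contributes its full rectangle (area 336.00 mm²); the cube at (-2, 2) is present — its section is the full 6.5×26.5 rectangle (area 172.25 mm²); the cube at (2, 10) is present — its section is the full 11.5×21 rectangle (area 241.50 mm²); Subtracting the remaining from the first: starting from the r=8.5 sphere (45.23 mm²), the 21×16 cube at (8, 8.5) misses the remaining region (no effect); the 6.5×26.5 cube at (-2, 2) partially overlaps it — only the 7.31 mm² overlap (of its 172.25 mm²) is removed, clipping the outline; the 11.5×21 cube at (2, 10) misses the remaining region (no effect) — area = 37.92 mm²; the sphere at (5.5, 2) is not intersected at this z (|z−center|=10.100 > r=7); Combining (union): only the result so far is present, so the union is just that shape — area = 37.92 mm². Overall, the cross-section is a single solid region. Net area = 37.92 mm².

37.92 mm²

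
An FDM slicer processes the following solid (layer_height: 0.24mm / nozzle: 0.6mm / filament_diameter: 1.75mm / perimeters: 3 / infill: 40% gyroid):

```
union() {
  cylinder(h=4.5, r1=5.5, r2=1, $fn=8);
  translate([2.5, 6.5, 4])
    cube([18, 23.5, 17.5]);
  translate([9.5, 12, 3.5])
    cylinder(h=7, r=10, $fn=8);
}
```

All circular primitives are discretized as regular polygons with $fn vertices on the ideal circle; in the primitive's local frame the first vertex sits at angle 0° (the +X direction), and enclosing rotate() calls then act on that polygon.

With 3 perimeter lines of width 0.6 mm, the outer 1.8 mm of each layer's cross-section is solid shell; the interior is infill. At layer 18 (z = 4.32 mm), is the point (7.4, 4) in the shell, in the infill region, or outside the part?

At z = 4.32 mm: the cone (r1=5.5→r2=1) has section circumradius 1.180 here — a regular 8-gon; the cube at (2.5, 6.5) (footprint 18×23.5) is included at this height; the cylinder at (9.5, 12): section is a regular 8-gon, circumradius r=10; Merging all regions: the regions partially overlap (shared area 217.80 mm²), so overlapping operands fuse into one piece — 2 connected regions. Overall, the cross-section has 2 separate islands. The nearest boundary edge runs (9.50, 2.00)→(2.43, 4.93); distance from the point to it = 1.04 mm. (Shell/infill is judged within the island containing the point — the largest one.) The point is inside the cross-section, 1.04 mm from the nearest boundary — within the 1.8 mm shell band (3 × 0.6).

shell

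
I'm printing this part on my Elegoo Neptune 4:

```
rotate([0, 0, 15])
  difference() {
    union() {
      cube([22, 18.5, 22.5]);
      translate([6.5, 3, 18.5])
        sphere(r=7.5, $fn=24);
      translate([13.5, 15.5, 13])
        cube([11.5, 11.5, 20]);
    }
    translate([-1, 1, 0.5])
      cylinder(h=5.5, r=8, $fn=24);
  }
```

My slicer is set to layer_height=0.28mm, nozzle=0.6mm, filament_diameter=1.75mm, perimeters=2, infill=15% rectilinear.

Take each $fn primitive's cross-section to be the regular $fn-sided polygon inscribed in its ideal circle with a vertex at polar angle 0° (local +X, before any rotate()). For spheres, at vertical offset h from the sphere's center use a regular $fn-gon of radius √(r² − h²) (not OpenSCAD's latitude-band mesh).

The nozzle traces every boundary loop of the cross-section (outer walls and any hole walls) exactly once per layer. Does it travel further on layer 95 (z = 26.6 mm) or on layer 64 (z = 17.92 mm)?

Layer 95 (z = 26.6): the cube is absent (z outside [0, 22.5]); the sphere at (6.5, 3) is absent (|z−center|=8.100 > r=7.5); the cube at (13.5, 15.5) (footprint 11.5×11.5) is included at this height (perimeter 46.00 mm); Merging all regions: only the 11.5×11.5 cube at (13.5, 15.5) is present, so the union is just that shape — boundary = 46.00 mm; the cylinder at (-1, 1) is not intersected at this z (z outside [0.5, 6]); After the difference (first − rest): none of the subtracted shapes is present at this height, so the result so far is unchanged — boundary = 46.00 mm; (whole slice rotated 15° about Z — lengths, areas and connectivity unchanged). So its perimeter = 46.00 mm. Layer 64 (z = 17.92): the cube is present — its section is the full 22×18.5 rectangle (perimeter 81.00 mm); the r=7.5 sphere at (6.5, 3) slices to a regular 24-gon of circumradius 7.478 (√(r²−h²) with h=0.58 from center) (perimeter = 2·24·7.478·sin(180°/24) = 46.85 mm); the cube at (13.5, 15.5) (footprint 11.5×11.5) is included at this height (perimeter 46.00 mm); Merging all regions: the regions partially overlap (shared area 151.23 mm²), so the edge portions inside another operand are dropped and the merged outline is re-measured after clipping — boundary = 108.20 mm; the cylinder at (-1, 1) is not intersected at this z (z outside [0.5, 6]); After the difference (first − rest): none of the subtracted shapes is present at this height, so the result so far is unchanged — boundary = 108.20 mm; (rotated 15° about Z; rotation is an isometry so areas/perimeters/island counts are preserved). So its perimeter = 108.20 mm. Layer 64 is larger (108.20 vs 46.00 mm).

layer 64 (z = 17.92 mm)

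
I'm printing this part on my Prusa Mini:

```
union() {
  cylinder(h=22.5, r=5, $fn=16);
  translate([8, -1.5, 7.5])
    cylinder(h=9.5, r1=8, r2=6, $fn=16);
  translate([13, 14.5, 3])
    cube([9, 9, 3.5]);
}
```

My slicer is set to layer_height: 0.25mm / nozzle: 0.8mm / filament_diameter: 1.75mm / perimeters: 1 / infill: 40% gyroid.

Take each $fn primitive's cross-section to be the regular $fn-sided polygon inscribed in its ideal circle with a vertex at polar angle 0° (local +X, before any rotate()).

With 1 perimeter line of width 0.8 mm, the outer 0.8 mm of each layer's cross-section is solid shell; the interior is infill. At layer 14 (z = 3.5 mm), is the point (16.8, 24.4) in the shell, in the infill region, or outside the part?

At z = 3.5 mm: the r=5 cylinder contributes a regular 16-gon of circumradius 5; the cone at (8, -1.5) does not reach this height (z outside [7.5, 17]); the cube at (13, 14.5) (footprint 9×9) is included at this height; Taking the union: the 2 present regions are separate (no shared area or edge), so areas and boundary lengths simply add and each stays a separate island — 2 connected regions. Overall, the cross-section has 2 separate islands. The nearest boundary edge runs (13.00, 23.50)→(22.00, 23.50); distance from the point to it = 0.90 mm. The point is not inside any of the regions above, so it lies outside the cross-section (0.90 mm from the nearest boundary).

outside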